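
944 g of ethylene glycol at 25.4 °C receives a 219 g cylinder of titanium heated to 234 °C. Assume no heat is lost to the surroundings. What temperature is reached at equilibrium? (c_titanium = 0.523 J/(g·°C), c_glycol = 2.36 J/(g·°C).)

T_f ≈ 35.6 °C

Set heat shed by the hot body equal to heat absorbed by the cold body:
219*0.523*(234 − T) = 944*2.36*(T − 25.4)
114.54(234 − T) = 2227.8(T − 25.4)
2342.4 T = 83389  ⇒  T ≈ 35.60 °C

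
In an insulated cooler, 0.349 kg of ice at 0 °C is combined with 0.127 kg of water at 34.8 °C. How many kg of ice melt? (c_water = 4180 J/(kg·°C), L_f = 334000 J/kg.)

m_melted ≈ 0.0553 kg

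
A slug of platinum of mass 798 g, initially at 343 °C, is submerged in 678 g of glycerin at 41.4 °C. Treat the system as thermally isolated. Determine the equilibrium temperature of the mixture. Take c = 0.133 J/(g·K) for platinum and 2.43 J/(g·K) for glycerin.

T_f ≈ 59.7 °C

With ΣQ=0 the equilibrium temperature is the m·c-weighted mean:
T_f = (106.13*343 + 1647.5*41.4) / (106.13 + 1647.5)
    = 104612 / 1753.7 ≈ 59.65 °C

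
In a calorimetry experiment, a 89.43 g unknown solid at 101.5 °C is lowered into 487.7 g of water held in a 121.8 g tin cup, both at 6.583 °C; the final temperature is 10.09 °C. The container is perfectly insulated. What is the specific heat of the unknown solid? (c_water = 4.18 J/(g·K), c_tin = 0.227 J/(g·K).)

Energy conservation, ΣQ = 0:
89.43·c·(10.09 − 101.5) + 487.7·4.18·(10.09 − 6.583) + 121.8·0.227·(10.09 − 6.583) = 0
-8174.8 c = -7246.3
c = -7246.3/-8174.8 ≈ 0.8864 J/(g·K)

c ≈ 0.886 J/(g·K)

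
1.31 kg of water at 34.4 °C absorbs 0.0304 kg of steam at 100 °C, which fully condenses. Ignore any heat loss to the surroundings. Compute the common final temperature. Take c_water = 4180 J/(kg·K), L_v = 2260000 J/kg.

T_f ≈ 48.2 °C

Sum of m c ΔT and latent-heat terms is zero:
steam→water at 100 °C releases m L_v = 0.0304·2260000 = 68704; condensate cools 100→T: 0.0304·4180·(T − 100) = 127.07(T − 100); water warms: 1.31·4180·(T − 34.4) = 5475.8(T − 34.4)
5602.9 T = 68704 + 12707 + 188368 = 269779
T ≈ 48.15 °C — below 100 °C, confirming all the steam condensed.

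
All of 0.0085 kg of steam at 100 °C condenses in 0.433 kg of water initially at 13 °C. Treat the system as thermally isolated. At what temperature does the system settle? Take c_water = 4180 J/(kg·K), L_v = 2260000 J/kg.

T_f ≈ 25.1 °C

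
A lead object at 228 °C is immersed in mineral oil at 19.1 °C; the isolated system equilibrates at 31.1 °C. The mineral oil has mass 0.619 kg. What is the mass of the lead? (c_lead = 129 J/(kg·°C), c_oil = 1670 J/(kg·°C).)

m ≈ 0.488 kg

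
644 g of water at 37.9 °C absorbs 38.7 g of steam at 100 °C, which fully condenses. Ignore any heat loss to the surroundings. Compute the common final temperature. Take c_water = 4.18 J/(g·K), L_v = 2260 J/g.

T_f ≈ 72.1 °C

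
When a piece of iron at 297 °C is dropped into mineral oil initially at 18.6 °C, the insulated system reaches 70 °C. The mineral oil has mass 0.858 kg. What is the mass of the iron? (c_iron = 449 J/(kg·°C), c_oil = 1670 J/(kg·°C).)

m ≈ 0.723 kg

Energy conservation, ΣQ = 0:
m·449·(70 − 297) + 0.858·1670·(70 − 18.6) = 0
-101923 m = -73649
m = -73649/-101923 ≈ 0.7226 kg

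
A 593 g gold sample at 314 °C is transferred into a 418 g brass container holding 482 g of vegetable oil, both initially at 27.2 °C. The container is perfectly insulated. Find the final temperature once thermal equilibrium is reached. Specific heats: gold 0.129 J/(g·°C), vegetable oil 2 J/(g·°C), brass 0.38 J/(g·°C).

T_f ≈ 45.5 °C

Energy conservation, ΣQ = 0:
593×0.129×(T − 314) + 482×2×(T − 27.2) + 418×0.38×(T − 27.2) = 0
76.5(T − 314) + 964(T − 27.2) + 158.84(T − 27.2) = 0
(76.5 + 964 + 158.84) T = 76.5×314 + 964×27.2 + 158.84×27.2
T = 54561/1199.3 ≈ 45.49 °C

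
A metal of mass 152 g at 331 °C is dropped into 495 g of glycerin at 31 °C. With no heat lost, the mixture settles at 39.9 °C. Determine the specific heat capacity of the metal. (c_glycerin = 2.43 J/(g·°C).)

c ≈ 0.242 J/(g·°C)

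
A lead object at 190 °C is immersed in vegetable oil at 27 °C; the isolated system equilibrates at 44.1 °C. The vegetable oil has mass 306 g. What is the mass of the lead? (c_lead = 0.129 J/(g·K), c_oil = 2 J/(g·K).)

Heat lost by the lead = heat gained by the oil:
m·0.129·(190 − 44.1) = 306·2·(44.1 − 27)
18.82 m = 10465  ⇒  m ≈ 556 g

m ≈ 556 g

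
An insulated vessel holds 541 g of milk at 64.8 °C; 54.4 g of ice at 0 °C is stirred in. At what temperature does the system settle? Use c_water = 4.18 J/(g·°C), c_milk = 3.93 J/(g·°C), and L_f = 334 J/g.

Conservation of energy gives ΣQ = 0:
fusion: m_ice L_f = 54.4·334 = 18170; meltwater 0→T: 54.4·4.18·T = 227.39 T; milk: 2126.1(T − 64.8)
2353.5 T = 137773 − 18170 = 119604
T ≈ 50.82 °C — above 0 °C, consistent with complete melting.

T_f ≈ 50.8 °C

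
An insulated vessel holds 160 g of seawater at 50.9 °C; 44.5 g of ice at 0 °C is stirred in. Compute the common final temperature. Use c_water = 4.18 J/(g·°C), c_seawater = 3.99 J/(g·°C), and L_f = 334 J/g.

Setting the total heat transfer to zero:
fusion: m_ice L_f = 44.5×334 = 14863
  meltwater 0→T: 44.5×4.18×T = 186.01 T
  seawater: 638.4(T − 50.9)
824.41 T = 32495 − 14863 = 17632
T ≈ 21.39 °C — above 0 °C, consistent with complete melting.

T_f ≈ 21.4 °C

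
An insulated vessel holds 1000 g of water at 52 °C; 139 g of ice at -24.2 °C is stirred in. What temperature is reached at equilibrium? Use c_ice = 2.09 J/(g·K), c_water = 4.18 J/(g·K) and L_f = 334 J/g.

Setting the total heat transfer to zero:
ice -24.2→0 °C: 139·2.09·24.2 = 7030.3; fusion: m_ice L_f = 139·334 = 46426; meltwater 0→T: 139·4.18·T = 581.02 T; water: 4180(T − 52)
4761 T = 217360 − 53456 = 163904
T ≈ 34.43 °C (positive, so assuming full melt was valid).

T_f ≈ 34.4 °C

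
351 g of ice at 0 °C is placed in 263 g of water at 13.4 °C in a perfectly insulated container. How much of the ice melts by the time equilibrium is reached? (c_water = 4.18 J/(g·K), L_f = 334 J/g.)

Water can give up m c ΔT = 263×4.18×13.4 = 14731 J before reaching 0 °C.
Melting all 351 g of ice would need 351×334 = 117234 J.
That's not enough to melt it all — equilibrium is at 0 °C with ice remaining.
m_melted×334 = 14731  ⇒  m_melted ≈ 44.11 g.

m_melted ≈ 44.1 g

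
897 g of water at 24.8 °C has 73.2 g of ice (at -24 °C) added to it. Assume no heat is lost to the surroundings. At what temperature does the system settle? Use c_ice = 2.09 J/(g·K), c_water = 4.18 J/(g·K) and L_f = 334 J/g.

Energy balance with sensible and latent terms:
ice -24→0 °C: 73.2×2.09×24 = 3671.7
  fusion: m_ice L_f = 73.2×334 = 24449
  meltwater 0→T: 73.2×4.18×T = 305.98 T
  water cools: 897×4.18×(T − 24.8) = 3749.5(T − 24.8)
4055.4 T = 92987 − 28121 = 64866
T ≈ 15.99 °C. Since T > 0 °C, the all-ice-melts assumption holds.

T_f ≈ 16.0 °C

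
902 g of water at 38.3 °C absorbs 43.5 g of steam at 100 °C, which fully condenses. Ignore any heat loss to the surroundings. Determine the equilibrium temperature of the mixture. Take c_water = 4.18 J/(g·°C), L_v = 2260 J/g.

Taking heat into each body as positive, Σ m c ΔT = 0:
latent heat released on condensation: 43.5×2260 = 98310; condensate cools 100→T: 43.5×4.18×(T − 100) = 181.83(T − 100); water warms: 902×4.18×(T − 38.3) = 3770.4(T − 38.3)
3952.2 T = 98310 + 18183 + 144405 = 260898
T ≈ 66.01 °C, under the boiling point, so the assumption holds.

T_f ≈ 66.0 °C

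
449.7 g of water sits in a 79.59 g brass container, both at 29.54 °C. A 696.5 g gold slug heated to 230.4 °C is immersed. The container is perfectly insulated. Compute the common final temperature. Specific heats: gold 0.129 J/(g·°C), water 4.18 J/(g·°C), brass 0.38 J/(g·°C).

T_f ≈ 38.6 °C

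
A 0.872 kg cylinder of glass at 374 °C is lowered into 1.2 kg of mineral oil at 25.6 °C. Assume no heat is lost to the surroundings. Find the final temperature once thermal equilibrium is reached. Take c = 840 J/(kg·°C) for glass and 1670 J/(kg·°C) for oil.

Set heat shed by the hot body equal to heat absorbed by the cold body:
0.872*840*(374 − T) = 1.2*1670*(T − 25.6)
732.48(374 − T) = 2004(T − 25.6)
2736.5 T = 325250  ⇒  T ≈ 118.86 °C

T_f ≈ 118.9 °C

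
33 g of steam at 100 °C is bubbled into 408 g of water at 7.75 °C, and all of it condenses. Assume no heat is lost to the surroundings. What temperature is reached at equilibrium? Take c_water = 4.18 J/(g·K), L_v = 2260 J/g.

Sum of m c ΔT and latent-heat terms is zero:
steam→water at 100 °C releases m L_v = 33×2260 = 74580; condensate cools 100→T: 33×4.18×(T − 100) = 137.94(T − 100); water warms: 408×4.18×(T − 7.75) = 1705.4(T − 7.75)
1843.4 T = 74580 + 13794 + 13217 = 101591
T ≈ 55.11 °C — below 100 °C, confirming all the steam condensed.

T_f ≈ 55.1 °C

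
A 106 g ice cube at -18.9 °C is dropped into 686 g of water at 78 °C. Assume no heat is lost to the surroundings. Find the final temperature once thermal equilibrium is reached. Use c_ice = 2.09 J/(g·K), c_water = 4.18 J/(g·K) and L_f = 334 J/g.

Heat gained plus heat lost sum to zero:
warm ice to 0 °C: 106×2.09×(0 − (-18.9)) = 4187.1; latent heat to melt: 106×334 = 35404; meltwater 0→T: 106×4.18×T = 443.08 T; water: 2867.5(T − 78)
3310.6 T = 223663 − 39591 = 184072
T ≈ 55.60 °C. Since T > 0 °C, the all-ice-melts assumption holds.

T_f ≈ 55.6 °C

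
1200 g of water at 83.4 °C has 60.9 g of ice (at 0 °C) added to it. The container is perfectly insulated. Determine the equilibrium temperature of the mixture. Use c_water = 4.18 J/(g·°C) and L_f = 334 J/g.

Setting the total heat transfer to zero:
latent heat to melt: 60.9×334 = 20341; warm the meltwater: 254.56 T; water cools: 1200×4.18×(T − 83.4) = 5016(T − 83.4)
5270.6 T = 418334 − 20341 = 397994
T ≈ 75.51 °C (positive, so assuming full melt was valid).

T_f ≈ 75.5 °C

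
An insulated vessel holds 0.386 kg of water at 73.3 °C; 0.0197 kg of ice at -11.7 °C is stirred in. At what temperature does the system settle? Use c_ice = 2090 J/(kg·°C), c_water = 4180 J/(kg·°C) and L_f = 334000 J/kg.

T_f ≈ 65.6 °C

Heat gained plus heat lost sum to zero:
warm ice to 0 °C: 0.0197·2090·(0 − (-11.7)) = 481.72
  fusion: m_ice L_f = 0.0197·334000 = 6579.8
  meltwater 0→T: 0.0197·4180·T = 82.35 T
  water cools: 0.386·4180·(T − 73.3) = 1613.5(T − 73.3)
1695.8 T = 118268 − 7061.5 = 111207
T ≈ 65.58 °C (positive, so assuming full melt was valid).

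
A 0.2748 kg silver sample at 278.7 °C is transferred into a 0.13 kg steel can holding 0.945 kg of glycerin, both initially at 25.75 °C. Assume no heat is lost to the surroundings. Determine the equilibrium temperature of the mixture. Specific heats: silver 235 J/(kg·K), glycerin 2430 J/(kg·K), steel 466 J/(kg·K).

Conservation of energy gives ΣQ = 0:
0.2748×235×(T − 278.7) + 0.945×2430×(T − 25.75) + 0.13×466×(T − 25.75) = 0
64.58(T − 278.7) + 2296.3(T − 25.75) + 60.58(T − 25.75) = 0
(64.58 + 2296.3 + 60.58) T = 64.58×278.7 + 2296.3×25.75 + 60.58×25.75
T = 78689/2421.5 ≈ 32.50 °C

T_f ≈ 32.5 °C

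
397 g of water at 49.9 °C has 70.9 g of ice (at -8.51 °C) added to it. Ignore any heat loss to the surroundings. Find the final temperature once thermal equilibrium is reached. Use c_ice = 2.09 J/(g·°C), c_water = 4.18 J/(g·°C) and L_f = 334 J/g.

T_f ≈ 29.6 °C

Setting the total heat transfer to zero:
warm ice to 0 °C: 70.9×2.09×(0 − (-8.51)) = 1261; fusion: m_ice L_f = 70.9×334 = 23681; warm the meltwater: 296.36 T; water cools: 397×4.18×(T − 49.9) = 1659.5(T − 49.9)
1955.8 T = 82807 − 24942 = 57865
T ≈ 29.59 °C. Since T > 0 °C, the all-ice-melts assumption holds.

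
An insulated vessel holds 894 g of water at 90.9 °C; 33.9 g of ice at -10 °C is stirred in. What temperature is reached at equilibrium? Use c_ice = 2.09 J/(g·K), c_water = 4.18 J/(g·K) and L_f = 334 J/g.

T_f ≈ 84.5 °C

Setting the total heat transfer to zero:
ice -10→0 °C: 33.9×2.09×10 = 708.51
  fusion: m_ice L_f = 33.9×334 = 11323
  meltwater 0→T: 33.9×4.18×T = 141.7 T
  water: 3736.9(T − 90.9)
3878.6 T = 339686 − 12031 = 327655
T ≈ 84.48 °C. Since T > 0 °C, the all-ice-melts assumption holds.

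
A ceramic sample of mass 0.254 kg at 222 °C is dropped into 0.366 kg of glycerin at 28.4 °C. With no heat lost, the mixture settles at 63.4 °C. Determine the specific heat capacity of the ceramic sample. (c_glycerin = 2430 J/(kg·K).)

c ≈ 773 J/(kg·K)

Net heat exchanged in the isolated system is zero:
0.254×c×(63.4 − 222) + 0.366×2430×(63.4 − 28.4) = 0
-40.28 c = -31128
c = -31128/-40.28 ≈ 772.7 J/(kg·K)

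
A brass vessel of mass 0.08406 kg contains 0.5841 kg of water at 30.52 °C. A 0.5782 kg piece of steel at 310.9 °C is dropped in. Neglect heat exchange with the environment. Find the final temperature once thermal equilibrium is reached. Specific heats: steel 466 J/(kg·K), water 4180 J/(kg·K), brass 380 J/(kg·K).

With ΣQ=0 the equilibrium temperature is the m·c-weighted mean:
T_f = (269.44·310.9 + 2441.5·30.52 + 31.94·30.52) / (269.44 + 2441.5 + 31.94)
    = 159260 / 2742.9 ≈ 58.06 °C

T_f ≈ 58.1 °C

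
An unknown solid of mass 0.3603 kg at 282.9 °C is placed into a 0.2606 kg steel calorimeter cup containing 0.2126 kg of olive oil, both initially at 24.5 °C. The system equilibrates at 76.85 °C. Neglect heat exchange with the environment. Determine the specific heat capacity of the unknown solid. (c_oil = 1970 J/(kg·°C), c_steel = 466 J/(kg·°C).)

c ≈ 381 J/(kg·°C)

Setting the total heat transfer to zero:
0.3603×c×(76.85 − 282.9) + 0.2126×1970×(76.85 − 24.5) + 0.2606×466×(76.85 − 24.5) = 0
-74.24 c = -28283
c = -28283/-74.24 ≈ 381 J/(kg·°C)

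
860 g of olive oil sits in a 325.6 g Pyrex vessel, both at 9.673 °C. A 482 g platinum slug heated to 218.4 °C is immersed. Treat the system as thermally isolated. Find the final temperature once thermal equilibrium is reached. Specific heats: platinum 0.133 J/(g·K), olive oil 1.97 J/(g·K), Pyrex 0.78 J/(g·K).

T_f ≈ 16.3 °C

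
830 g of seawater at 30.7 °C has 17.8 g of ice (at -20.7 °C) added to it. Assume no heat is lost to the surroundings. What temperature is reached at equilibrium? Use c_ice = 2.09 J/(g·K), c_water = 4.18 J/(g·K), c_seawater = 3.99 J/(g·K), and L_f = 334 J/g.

T_f ≈ 28.0 °C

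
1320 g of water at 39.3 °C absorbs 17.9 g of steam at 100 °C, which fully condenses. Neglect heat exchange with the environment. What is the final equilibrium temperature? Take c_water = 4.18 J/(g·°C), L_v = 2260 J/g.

Net heat exchanged in the isolated system is zero:
steam→water at 100 °C releases m L_v = 17.9·2260 = 40454
  condensate cools 100→T: 17.9·4.18·(T − 100) = 74.82(T − 100)
  water warms: 1320·4.18·(T − 39.3) = 5517.6(T − 39.3)
5592.4 T = 40454 + 7482.2 + 216842 = 264778
T ≈ 47.35 °C — below 100 °C, confirming all the steam condensed.

T_f ≈ 47.3 °C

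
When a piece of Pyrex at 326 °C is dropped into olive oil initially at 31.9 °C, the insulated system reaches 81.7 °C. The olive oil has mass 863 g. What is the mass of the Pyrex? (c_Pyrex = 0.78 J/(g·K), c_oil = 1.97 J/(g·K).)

Setting the total heat transfer to zero:
m×0.78×(81.7 − 326) + 863×1.97×(81.7 − 31.9) = 0
-190.55 m = -84665
m = -84665/-190.55 ≈ 444.3 g

m ≈ 444 g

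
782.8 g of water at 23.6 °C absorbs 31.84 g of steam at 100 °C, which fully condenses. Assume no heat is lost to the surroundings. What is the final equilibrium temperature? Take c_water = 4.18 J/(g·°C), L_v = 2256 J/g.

Energy balance with sensible and latent terms:
steam→water at 100 °C releases m L_v = 31.84×2256 = 71831; condensate cools 100→T: 31.84×4.18×(T − 100) = 133.09(T − 100); water warms: 782.8×4.18×(T − 23.6) = 3272.1(T − 23.6)
3405.2 T = 71831 + 13309 + 77222 = 162362
T ≈ 47.68 °C (< 100 °C, so full condensation is consistent).

T_f ≈ 47.7 °C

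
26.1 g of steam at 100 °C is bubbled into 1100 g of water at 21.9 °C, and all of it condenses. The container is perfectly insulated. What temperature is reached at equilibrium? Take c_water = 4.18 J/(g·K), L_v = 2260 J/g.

Sum of m c ΔT and latent-heat terms is zero:
condense steam: −26.1·2260 = −58986
  condensate cools 100→T: 26.1·4.18·(T − 100) = 109.1(T − 100)
  water warms: 1100·4.18·(T − 21.9) = 4598(T − 21.9)
4707.1 T = 58986 + 10910 + 100696 = 170592
T ≈ 36.24 °C, under the boiling point, so the assumption holds.

T_f ≈ 36.2 °C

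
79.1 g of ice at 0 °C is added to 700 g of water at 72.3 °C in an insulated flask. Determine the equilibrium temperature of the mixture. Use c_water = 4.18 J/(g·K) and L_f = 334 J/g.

Sum of m c ΔT and latent-heat terms is zero:
melt ice: 79.1×334 = 26419; meltwater 0→T: 79.1×4.18×T = 330.64 T; water: 2926(T − 72.3)
3256.6 T = 211550 − 26419 = 185130
T ≈ 56.85 °C (positive, so assuming full melt was valid).

T_f ≈ 56.8 °C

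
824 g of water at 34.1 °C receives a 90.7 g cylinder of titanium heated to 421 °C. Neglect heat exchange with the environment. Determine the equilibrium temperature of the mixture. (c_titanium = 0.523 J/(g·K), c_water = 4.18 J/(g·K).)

T_f ≈ 39.4 °C

Taking heat into each body as positive, Σ m c ΔT = 0:
90.7*0.523*(T − 421) + 824*4.18*(T − 34.1) = 0
47.44(T − 421) + 3444.3(T − 34.1) = 0
3491.8 T = 137422
T = 137422/3491.8 ≈ 39.36 °C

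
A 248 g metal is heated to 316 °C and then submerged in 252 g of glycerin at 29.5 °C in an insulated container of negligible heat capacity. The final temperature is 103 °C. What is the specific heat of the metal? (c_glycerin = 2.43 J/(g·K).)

Energy conservation, ΣQ = 0:
248·c·(103 − 316) + 252·2.43·(103 − 29.5) = 0
-52824 c = -45008
c = -45008/-52824 ≈ 0.852 J/(g·K)

c ≈ 0.852 J/(g·K)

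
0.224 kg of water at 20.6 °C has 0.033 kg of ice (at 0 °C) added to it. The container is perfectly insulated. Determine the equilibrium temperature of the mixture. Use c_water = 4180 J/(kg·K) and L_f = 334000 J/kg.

Conservation of energy gives ΣQ = 0:
latent heat to melt: 0.033·334000 = 11022; meltwater 0→T: 0.033·4180·T = 137.94 T; water cools: 0.224·4180·(T − 20.6) = 936.32(T − 20.6)
1074.3 T = 19288 − 11022 = 8266.2
T ≈ 7.69 °C. Since T > 0 °C, the all-ice-melts assumption holds.

T_f ≈ 7.7 °C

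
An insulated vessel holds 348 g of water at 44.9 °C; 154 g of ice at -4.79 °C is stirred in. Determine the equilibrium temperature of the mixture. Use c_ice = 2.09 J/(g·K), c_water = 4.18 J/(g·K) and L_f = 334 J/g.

T_f ≈ 5.9 °C

Taking heat into each body as positive, Σ m c ΔT = 0:
ice -4.79→0 °C: 154×2.09×4.79 = 1541.7; latent heat to melt: 154×334 = 51436; meltwater 0→T: 154×4.18×T = 643.72 T; water cools: 348×4.18×(T − 44.9) = 1454.6(T − 44.9)
2098.4 T = 65313 − 52978 = 12336
T ≈ 5.88 °C — above 0 °C, consistent with complete melting.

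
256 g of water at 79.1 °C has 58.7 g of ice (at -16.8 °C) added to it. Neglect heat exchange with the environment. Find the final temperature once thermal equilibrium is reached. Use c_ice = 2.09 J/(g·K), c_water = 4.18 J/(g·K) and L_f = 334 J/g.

Heat gained plus heat lost sum to zero:
ice -16.8→0 °C: 58.7·2.09·16.8 = 2061.1; fusion: m_ice L_f = 58.7·334 = 19606; warm the meltwater: 245.37 T; water cools: 256·4.18·(T − 79.1) = 1070.1(T − 79.1)
1315.4 T = 84643 − 21667 = 62976
T ≈ 47.87 °C — above 0 °C, consistent with complete melting.

T_f ≈ 47.9 °C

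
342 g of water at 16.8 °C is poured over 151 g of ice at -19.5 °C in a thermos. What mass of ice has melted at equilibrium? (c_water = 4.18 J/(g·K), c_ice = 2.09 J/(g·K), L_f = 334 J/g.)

Water can give up m c ΔT = 342×4.18×16.8 = 24017 J before reaching 0 °C.
Of that, 151×2.09×19.5 = 6154 J goes to bring the ice to 0 °C, leaving 17863 J.
To melt every bit of ice: 151×334 = 50434 J.
17863 J < 50434 J, so only part of the ice melts and the system sits at 0 °C.
m_melt = 17863 / L_f = 53.48 g.

m_melted ≈ 53.5 g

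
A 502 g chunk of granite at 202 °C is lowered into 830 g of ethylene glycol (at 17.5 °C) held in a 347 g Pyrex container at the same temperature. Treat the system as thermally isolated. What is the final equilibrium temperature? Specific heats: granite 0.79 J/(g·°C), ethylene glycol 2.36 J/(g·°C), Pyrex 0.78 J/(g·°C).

T_f = Σ m_i c_i T_i / Σ m_i c_i:
T_f = (396.58×202 + 1958.8×17.5 + 270.66×17.5) / (396.58 + 1958.8 + 270.66)
    = 119125 / 2626 ≈ 45.36 °C

T_f ≈ 45.4 °C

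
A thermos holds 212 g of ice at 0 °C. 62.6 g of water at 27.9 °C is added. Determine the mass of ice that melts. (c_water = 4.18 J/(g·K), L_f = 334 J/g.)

m_melted ≈ 21.9 g

Heat available from the water dropping to 0 °C: 62.6·4.18·27.9 = 7300.5 J.
To melt every bit of ice: 212·334 = 70808 J.
That's not enough to melt it all — equilibrium is at 0 °C with ice remaining.
m_melted·334 = 7300.5  ⇒  m_melted ≈ 21.86 g.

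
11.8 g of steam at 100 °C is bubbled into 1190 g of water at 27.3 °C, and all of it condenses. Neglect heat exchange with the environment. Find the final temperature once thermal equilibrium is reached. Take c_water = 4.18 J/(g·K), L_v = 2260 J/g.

Net heat exchanged in the isolated system is zero:
latent heat released on condensation: 11.8×2260 = 26668
  condensed water 100 °C→T: 49.32(T − 100)
  water warms: 1190×4.18×(T − 27.3) = 4974.2(T − 27.3)
5023.5 T = 26668 + 4932.4 + 135796 = 167396
T ≈ 33.32 °C (< 100 °C, so full condensation is consistent).

T_f ≈ 33.3 °C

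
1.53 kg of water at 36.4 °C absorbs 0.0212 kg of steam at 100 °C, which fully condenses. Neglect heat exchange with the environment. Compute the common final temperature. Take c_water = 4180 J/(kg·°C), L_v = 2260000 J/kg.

T_f ≈ 44.7 °C

Energy balance with sensible and latent terms:
condense steam: −0.0212×2260000 = −47912
  condensate cools 100→T: 0.0212×4180×(T − 100) = 88.62(T − 100)
  original water: 6395.4(T − 36.4)
6484 T = 47912 + 8861.6 + 232793 = 289566
T ≈ 44.66 °C (< 100 °C, so full condensation is consistent).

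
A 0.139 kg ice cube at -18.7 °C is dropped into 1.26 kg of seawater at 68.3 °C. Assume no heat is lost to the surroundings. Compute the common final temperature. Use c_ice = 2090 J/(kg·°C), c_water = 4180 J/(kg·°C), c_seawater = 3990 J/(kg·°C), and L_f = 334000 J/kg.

T_f ≈ 52.0 °C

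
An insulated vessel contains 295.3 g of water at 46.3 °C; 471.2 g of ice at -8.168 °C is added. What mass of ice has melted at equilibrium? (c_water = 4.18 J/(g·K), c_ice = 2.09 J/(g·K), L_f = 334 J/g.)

m_melted ≈ 147 g

Water can give up m c ΔT = 295.3×4.18×46.3 = 57151 J before reaching 0 °C.
Warming the ice to 0 °C takes 471.2×2.09×8.168 = 8043.9 J, leaving 49107 J for melting.
To melt every bit of ice: 471.2×334 = 157381 J.
Since 49107 < 157381 J, not all the ice melts; equilibrium is at 0 °C.
m_melt = 49107 / L_f = 147 g.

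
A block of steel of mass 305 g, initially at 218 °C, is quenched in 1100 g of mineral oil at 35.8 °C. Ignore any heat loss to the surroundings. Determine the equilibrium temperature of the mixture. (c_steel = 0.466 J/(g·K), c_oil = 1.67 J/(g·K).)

T_f ≈ 48.9 °C

Net heat exchanged in the isolated system is zero:
305·0.466·(T − 218) + 1100·1.67·(T − 35.8) = 0
142.13(T − 218) + 1837(T − 35.8) = 0
(142.13 + 1837) T = 142.13·218 + 1837·35.8
T = 96749/1979.1 ≈ 48.88 °C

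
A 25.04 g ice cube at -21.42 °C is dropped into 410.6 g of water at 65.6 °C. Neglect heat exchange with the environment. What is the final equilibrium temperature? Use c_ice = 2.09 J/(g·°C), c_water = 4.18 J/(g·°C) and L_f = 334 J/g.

Net heat exchanged in the isolated system is zero:
warm ice to 0 °C: 25.04×2.09×(0 − (-21.42)) = 1121
  latent heat to melt: 25.04×334 = 8363.4
  warm the meltwater: 104.67 T
  water cools: 410.6×4.18×(T − 65.6) = 1716.3(T − 65.6)
1821 T = 112590 − 9484.3 = 103105
T ≈ 56.62 °C — above 0 °C, consistent with complete melting.

T_f ≈ 56.6 °C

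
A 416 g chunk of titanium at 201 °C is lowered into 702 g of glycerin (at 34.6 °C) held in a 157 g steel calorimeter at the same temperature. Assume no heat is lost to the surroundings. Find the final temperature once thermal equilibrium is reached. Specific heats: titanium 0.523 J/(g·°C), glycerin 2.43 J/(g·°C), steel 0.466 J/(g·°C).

T_f ≈ 52.7 °C

With ΣQ=0 the equilibrium temperature is the m·c-weighted mean:
T_f = (217.57·201 + 1705.9·34.6 + 73.16·34.6) / (217.57 + 1705.9 + 73.16)
    = 105285 / 1996.6 ≈ 52.73 °C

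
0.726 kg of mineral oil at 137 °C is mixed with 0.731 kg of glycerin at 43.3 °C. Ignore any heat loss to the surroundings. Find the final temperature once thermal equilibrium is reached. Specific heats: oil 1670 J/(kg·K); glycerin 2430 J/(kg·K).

T_f ≈ 81.3 °C

Set heat shed by the hot body equal to heat absorbed by the cold body:
0.726·1670·(137 − T) = 0.731·2430·(T − 43.3)
1212.4(137 − T) = 1776.3(T − 43.3)
2988.8 T = 243017  ⇒  T ≈ 81.31 °C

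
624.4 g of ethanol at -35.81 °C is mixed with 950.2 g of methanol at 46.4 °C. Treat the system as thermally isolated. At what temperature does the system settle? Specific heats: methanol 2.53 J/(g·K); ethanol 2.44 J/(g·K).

T_f ≈ 14.5 °C

Taking heat into each body as positive, Σ m c ΔT = 0:
950.2·2.53·(T − 46.4) + 624.4·2.44·(T − (-35.81)) = 0
3927.5 T = 56988
T = 56988/3927.5 ≈ 14.51 °C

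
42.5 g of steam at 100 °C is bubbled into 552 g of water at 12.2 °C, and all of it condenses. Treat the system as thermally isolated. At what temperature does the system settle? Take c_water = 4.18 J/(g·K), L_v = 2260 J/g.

Let T be the final temperature. ΣQ_i = 0:
latent heat released on condensation: 42.5·2260 = 96050
  condensate cools 100→T: 42.5·4.18·(T − 100) = 177.65(T − 100)
  water warms: 552·4.18·(T − 12.2) = 2307.4(T − 12.2)
2485 T = 96050 + 17765 + 28150 = 141965
T ≈ 57.13 °C (< 100 °C, so full condensation is consistent).

T_f ≈ 57.1 °C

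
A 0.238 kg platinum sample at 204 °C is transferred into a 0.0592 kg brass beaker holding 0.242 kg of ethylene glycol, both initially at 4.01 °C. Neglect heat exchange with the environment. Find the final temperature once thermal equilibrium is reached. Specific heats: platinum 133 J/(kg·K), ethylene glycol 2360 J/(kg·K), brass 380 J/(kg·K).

Conservation of energy gives ΣQ = 0:
0.238×133×(T − 204) + 0.242×2360×(T − 4.01) + 0.0592×380×(T − 4.01) = 0
625.27 T = 8837.8
T = 8837.8 / 625.27 = 14.1 °C

T_f ≈ 14.1 °C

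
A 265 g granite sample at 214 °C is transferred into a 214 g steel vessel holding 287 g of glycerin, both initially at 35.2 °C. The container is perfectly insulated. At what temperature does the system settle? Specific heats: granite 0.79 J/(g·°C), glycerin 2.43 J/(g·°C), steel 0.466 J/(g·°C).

T_f ≈ 72.4 °C

Setting the total heat transfer to zero:
265*0.79*(T − 214) + 287*2.43*(T − 35.2) + 214*0.466*(T − 35.2) = 0
(209.35 + 697.41 + 99.72) T = 209.35*214 + 697.41*35.2 + 99.72*35.2
T ≈ 72.39 °C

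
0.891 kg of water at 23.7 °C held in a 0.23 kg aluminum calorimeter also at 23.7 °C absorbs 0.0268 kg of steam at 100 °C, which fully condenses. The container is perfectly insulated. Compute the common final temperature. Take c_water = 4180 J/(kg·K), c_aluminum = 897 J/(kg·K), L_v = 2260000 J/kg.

T_f ≈ 40.8 °C

Energy balance with sensible and latent terms:
condense steam: −0.0268·2260000 = −60568
  condensate cools 100→T: 0.0268·4180·(T − 100) = 112.02(T − 100)
  water warms: 0.891·4180·(T − 23.7) = 3724.4(T − 23.7)
  aluminum cup: 0.23·897·(T − 23.7) = 206.31(T − 23.7)
4042.7 T = 60568 + 11202 + 93157 = 164928
T ≈ 40.80 °C, under the boiling point, so the assumption holds.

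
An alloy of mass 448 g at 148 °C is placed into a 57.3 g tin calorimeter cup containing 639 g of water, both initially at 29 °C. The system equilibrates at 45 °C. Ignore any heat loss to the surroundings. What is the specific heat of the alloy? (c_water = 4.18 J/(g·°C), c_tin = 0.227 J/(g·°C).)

c ≈ 0.931 J/(g·°C)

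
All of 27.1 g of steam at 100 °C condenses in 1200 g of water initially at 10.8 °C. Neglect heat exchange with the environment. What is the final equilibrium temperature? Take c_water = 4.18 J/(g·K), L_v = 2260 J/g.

T_f ≈ 24.7 °C

Setting the total heat transfer to zero:
steam→water at 100 °C releases m L_v = 27.1·2260 = 61246
  condensate cools 100→T: 27.1·4.18·(T − 100) = 113.28(T − 100)
  water warms: 1200·4.18·(T − 10.8) = 5016(T − 10.8)
5129.3 T = 61246 + 11328 + 54173 = 126747
T ≈ 24.71 °C (< 100 °C, so full condensation is consistent).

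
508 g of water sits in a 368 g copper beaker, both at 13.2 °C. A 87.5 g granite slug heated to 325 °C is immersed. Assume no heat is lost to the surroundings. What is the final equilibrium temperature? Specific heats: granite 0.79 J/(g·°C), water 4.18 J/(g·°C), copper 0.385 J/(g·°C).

T_f ≈ 22.4 °C

T_f is the heat-capacity-weighted average of the initial temperatures:
T_f = (69.12×325 + 2123.4×13.2 + 141.68×13.2) / (69.12 + 2123.4 + 141.68)
    = 52365 / 2334.2 ≈ 22.43 °C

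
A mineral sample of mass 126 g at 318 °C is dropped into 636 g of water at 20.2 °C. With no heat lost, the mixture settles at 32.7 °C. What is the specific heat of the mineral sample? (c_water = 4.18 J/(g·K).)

c ≈ 0.924 J/(g·K)

Setting the total heat transfer to zero:
126×c×(32.7 − 318) + 636×4.18×(32.7 − 20.2) = 0
-35948 c = -33231
c = -33231/-35948 ≈ 0.9244 J/(g·K)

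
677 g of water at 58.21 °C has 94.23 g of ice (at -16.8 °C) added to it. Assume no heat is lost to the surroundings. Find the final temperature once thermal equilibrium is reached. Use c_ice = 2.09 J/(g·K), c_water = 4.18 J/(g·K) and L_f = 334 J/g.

T_f ≈ 40.3 °C

Energy balance with sensible and latent terms:
warm ice to 0 °C: 94.23·2.09·(0 − (-16.8)) = 3308.6; latent heat to melt: 94.23·334 = 31473; meltwater 0→T: 94.23·4.18·T = 393.88 T; water: 2829.9(T − 58.21)
3223.7 T = 164726 − 34781 = 129945
T ≈ 40.31 °C (positive, so assuming full melt was valid).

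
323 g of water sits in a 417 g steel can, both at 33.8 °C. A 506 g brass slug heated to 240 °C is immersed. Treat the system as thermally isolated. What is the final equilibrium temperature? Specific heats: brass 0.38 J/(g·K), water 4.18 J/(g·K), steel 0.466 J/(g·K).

Taking heat into each body as positive, Σ m c ΔT = 0:
506×0.38×(T − 240) + 323×4.18×(T − 33.8) + 417×0.466×(T − 33.8) = 0
192.28(T − 240) + 1350.1(T − 33.8) + 194.32(T − 33.8) = 0
(192.28 + 1350.1 + 194.32) T = 192.28×240 + 1350.1×33.8 + 194.32×33.8
T = 98350 / 1736.7 = 56.6 °C

T_f ≈ 56.6 °C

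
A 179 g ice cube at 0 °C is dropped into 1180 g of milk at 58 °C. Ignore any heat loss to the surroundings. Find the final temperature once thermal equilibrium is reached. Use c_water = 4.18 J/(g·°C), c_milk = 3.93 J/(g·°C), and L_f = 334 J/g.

T_f ≈ 38.8 °C

Taking heat into each body as positive, Σ m c ΔT = 0:
latent heat to melt: 179·334 = 59786
  warm the meltwater: 748.22 T
  milk cools: 1180·3.93·(T − 58) = 4637.4(T − 58)
5385.6 T = 268969 − 59786 = 209183
T ≈ 38.84 °C (positive, so assuming full melt was valid).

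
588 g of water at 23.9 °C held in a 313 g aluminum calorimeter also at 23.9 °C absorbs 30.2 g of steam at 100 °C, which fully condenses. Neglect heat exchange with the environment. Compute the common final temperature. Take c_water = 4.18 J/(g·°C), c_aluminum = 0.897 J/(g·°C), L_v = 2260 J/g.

T_f ≈ 51.1 °C

Setting the total heat transfer to zero:
latent heat released on condensation: 30.2·2260 = 68252; condensate cools 100→T: 30.2·4.18·(T − 100) = 126.24(T − 100); original water: 2457.8(T − 23.9); cup: 280.76(T − 23.9)
2864.8 T = 68252 + 12624 + 65453 = 146328
T ≈ 51.08 °C (< 100 °C, so full condensation is consistent).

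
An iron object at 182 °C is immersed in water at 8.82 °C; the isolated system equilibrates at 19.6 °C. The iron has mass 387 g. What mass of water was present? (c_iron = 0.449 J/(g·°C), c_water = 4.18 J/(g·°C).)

Heat lost by the iron = heat gained by the water:
387×0.449×(182 − 19.6) = m×4.18×(19.6 − 8.82)
45.06 m = 28219  ⇒  m ≈ 626.3 g

m ≈ 626 g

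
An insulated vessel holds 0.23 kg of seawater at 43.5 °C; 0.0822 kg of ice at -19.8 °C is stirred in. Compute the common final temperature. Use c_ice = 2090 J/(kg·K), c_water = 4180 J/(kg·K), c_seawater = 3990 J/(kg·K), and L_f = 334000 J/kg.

T_f ≈ 7.2 °C

Net heat exchanged in the isolated system is zero:
ice -19.8→0 °C: 0.0822×2090×19.8 = 3401.6
  melt ice: 0.0822×334000 = 27455
  warm the meltwater: 343.6 T
  seawater cools: 0.23×3990×(T − 43.5) = 917.7(T − 43.5)
1261.3 T = 39920 − 30856 = 9063.5
T ≈ 7.19 °C. Since T > 0 °C, the all-ice-melts assumption holds.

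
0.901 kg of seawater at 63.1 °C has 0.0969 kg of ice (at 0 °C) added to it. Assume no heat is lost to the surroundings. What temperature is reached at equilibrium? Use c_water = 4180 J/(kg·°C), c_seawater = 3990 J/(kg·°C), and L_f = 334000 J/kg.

Let T be the final temperature. ΣQ_i = 0:
latent heat to melt: 0.0969×334000 = 32365
  warm the meltwater: 405.04 T
  seawater: 3595(T − 63.1)
4000 T = 226844 − 32365 = 194479
T ≈ 48.62 °C — above 0 °C, consistent with complete melting.

T_f ≈ 48.6 °C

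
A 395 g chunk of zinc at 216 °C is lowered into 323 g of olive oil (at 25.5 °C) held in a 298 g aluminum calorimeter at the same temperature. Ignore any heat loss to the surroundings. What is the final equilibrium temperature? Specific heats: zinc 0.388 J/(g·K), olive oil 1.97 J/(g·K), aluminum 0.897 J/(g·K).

T_f ≈ 53.1 °C

Energy conservation, ΣQ = 0:
395*0.388*(T − 216) + 323*1.97*(T − 25.5) + 298*0.897*(T − 25.5) = 0
153.26(T − 216) + 636.31(T − 25.5) + 267.31(T − 25.5) = 0
(153.26 + 636.31 + 267.31) T = 153.26*216 + 636.31*25.5 + 267.31*25.5
T = 56146/1056.9 ≈ 53.12 °C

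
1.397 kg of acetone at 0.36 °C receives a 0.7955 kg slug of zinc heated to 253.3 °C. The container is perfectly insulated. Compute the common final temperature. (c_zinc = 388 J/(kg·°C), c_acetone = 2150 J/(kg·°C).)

T_f ≈ 23.9 °C

Energy conservation, ΣQ = 0:
0.7955*388*(T − 253.3) + 1.397*2150*(T − 0.36) = 0
308.65(T − 253.3) + 3003.6(T − 0.36) = 0
(308.65 + 3003.6) T = 308.65*253.3 + 3003.6*0.36
T = 79263/3312.2 ≈ 23.93 °C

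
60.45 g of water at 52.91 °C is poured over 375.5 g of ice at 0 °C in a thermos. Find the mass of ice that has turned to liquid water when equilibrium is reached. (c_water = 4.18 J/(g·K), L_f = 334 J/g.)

m_melted ≈ 40 g

Cooling the water to 0 °C releases 60.45·4.18·52.91 = 13369 J.
Melting all 375.5 g of ice would need 375.5·334 = 125417 J.
Since 13369 < 125417 J, not all the ice melts; equilibrium is at 0 °C.
m_melted·334 = 13369  ⇒  m_melted ≈ 40.03 g.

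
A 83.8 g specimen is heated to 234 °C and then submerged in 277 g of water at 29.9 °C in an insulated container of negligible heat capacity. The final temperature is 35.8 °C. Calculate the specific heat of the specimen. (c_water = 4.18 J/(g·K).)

Taking heat into each body as positive, Σ m c ΔT = 0:
83.8·c·(35.8 − 234) + 277·4.18·(35.8 − 29.9) = 0
-16609 c = -6831.4
c = -6831.4/-16609 ≈ 0.4113 J/(g·K)

c ≈ 0.411 J/(g·K)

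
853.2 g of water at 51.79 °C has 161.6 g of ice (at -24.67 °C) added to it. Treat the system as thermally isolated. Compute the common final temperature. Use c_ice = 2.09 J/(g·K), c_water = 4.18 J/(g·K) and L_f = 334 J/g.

T_f ≈ 28.9 °C

Conservation of energy gives ΣQ = 0:
warm ice to 0 °C: 161.6×2.09×(0 − (-24.67)) = 8332.1; melt ice: 161.6×334 = 53974; meltwater 0→T: 161.6×4.18×T = 675.49 T; water cools: 853.2×4.18×(T − 51.79) = 3566.4(T − 51.79)
4241.9 T = 184703 − 62307 = 122396
T ≈ 28.85 °C (positive, so assuming full melt was valid).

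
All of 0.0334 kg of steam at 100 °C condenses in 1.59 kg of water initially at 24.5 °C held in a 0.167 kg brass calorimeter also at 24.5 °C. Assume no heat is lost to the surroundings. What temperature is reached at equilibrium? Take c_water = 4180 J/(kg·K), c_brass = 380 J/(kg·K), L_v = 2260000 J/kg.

T_f ≈ 37.1 °C

Let T be the final temperature. ΣQ_i = 0:
steam→water at 100 °C releases m L_v = 0.0334×2260000 = 75484; condensed water 100 °C→T: 139.61(T − 100); water warms: 1.59×4180×(T − 24.5) = 6646.2(T − 24.5); brass cup: 0.167×380×(T − 24.5) = 63.46(T − 24.5)
6849.3 T = 75484 + 13961 + 164387 = 253832
T ≈ 37.06 °C, under the boiling point, so the assumption holds.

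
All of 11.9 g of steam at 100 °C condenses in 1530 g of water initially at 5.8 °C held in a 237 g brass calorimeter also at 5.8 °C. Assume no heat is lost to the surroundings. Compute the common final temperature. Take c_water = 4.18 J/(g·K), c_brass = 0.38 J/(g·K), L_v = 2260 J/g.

T_f ≈ 10.6 °C

Heat gained plus heat lost sum to zero:
steam→water at 100 °C releases m L_v = 11.9·2260 = 26894
  condensate cools 100→T: 11.9·4.18·(T − 100) = 49.74(T − 100)
  water warms: 1530·4.18·(T − 5.8) = 6395.4(T − 5.8)
  brass cup: 237·0.38·(T − 5.8) = 90.06(T − 5.8)
6535.2 T = 26894 + 4974.2 + 37616 = 69484
T ≈ 10.63 °C (< 100 °C, so full condensation is consistent).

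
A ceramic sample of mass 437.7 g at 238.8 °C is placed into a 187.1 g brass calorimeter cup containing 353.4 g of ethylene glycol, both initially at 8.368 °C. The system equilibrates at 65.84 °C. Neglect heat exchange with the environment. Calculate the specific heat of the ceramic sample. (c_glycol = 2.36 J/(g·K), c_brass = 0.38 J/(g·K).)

c ≈ 0.687 J/(g·K)

Energy conservation, ΣQ = 0:
437.7·c·(65.84 − 238.8) + 353.4·2.36·(65.84 − 8.368) + 187.1·0.38·(65.84 − 8.368) = 0
-75705 c = -52019
c = -52019/-75705 ≈ 0.6871 J/(g·K)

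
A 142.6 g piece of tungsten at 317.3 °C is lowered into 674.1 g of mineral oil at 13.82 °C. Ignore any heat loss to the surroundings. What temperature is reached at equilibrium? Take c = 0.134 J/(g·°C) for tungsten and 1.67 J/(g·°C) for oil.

T_f = Σ m_i c_i T_i / Σ m_i c_i:
T_f = (19.11×317.3 + 1125.7×13.82) / (19.11 + 1125.7)
    = 21621 / 1144.9 ≈ 18.89 °C

T_f ≈ 18.9 °C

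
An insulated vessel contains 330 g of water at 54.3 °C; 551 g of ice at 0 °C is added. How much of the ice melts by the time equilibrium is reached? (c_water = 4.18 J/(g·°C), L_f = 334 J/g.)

Cooling the water to 0 °C releases 330·4.18·54.3 = 74901 J.
Melting all 551 g of ice would need 551·334 = 184034 J.
Since 74901 < 184034 J, not all the ice melts; equilibrium is at 0 °C.
m_melted·334 = 74901  ⇒  m_melted ≈ 224.3 g.

m_melted ≈ 224 g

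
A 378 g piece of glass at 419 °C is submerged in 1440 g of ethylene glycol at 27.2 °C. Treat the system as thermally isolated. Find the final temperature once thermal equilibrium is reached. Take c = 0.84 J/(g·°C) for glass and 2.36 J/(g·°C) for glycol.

T_f ≈ 60.7 °C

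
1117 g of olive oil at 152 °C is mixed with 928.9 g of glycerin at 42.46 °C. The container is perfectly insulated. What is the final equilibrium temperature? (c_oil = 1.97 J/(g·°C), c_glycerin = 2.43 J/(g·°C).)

Net heat exchanged in the isolated system is zero:
1117*1.97*(T − 152) + 928.9*2.43*(T − 42.46) = 0
(2200.5 + 2257.2) T = 2200.5*152 + 2257.2*42.46
T ≈ 96.53 °C

T_f ≈ 96.5 °C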